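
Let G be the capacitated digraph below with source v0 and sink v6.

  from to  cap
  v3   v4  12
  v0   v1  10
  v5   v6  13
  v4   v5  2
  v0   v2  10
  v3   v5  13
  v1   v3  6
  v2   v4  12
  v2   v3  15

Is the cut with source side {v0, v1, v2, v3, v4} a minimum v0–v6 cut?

No — its capacity is 15, but the minimum cut has capacity 13.

Given cut capacity: 13 + 2 = 15.
Augment v0→v1→v3→v5→v6: bottleneck 6, flow now 6.
Augment v0→v2→v3→v5→v6: bottleneck 7, flow now 13.
No augmenting path remains; maximum flow = 13.
In the residual graph, reachable from v0: {v0, v1, v2, v3, v4, v5}.
Min-cut edges: v5→v6 (13); capacity 13 = 13.
Cut capacity 15 exceeds the max flow 13, so it is not minimum.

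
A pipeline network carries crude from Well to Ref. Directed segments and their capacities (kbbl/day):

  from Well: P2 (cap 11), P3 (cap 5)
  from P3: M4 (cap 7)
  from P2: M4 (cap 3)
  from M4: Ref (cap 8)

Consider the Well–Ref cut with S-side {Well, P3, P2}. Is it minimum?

No — its capacity is 10, but the minimum cut has capacity 8.

Given cut capacity: 7 + 3 = 10.
Augment Well→P3→M4→Ref: bottleneck 5, flow now 5.
Augment Well→P2→M4→Ref: bottleneck 3, flow now 8.
No augmenting path remains; maximum flow = 8.
In the residual graph, reachable from Well: {Well, P2}.
Min-cut edges: Well→P3 (5), P2→M4 (3); capacity 5 + 3 = 8.
Cut capacity 10 exceeds the max flow 8, so it is not minimum.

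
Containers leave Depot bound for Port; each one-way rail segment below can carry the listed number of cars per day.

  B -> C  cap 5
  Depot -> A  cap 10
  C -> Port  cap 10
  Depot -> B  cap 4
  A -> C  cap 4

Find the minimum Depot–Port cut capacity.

Augment Depot→A→C→Port: bottleneck 4, flow now 4.
Augment Depot→B→C→Port: bottleneck 4, flow now 8.
No augmenting path remains; maximum flow = 8.
By max-flow min-cut, the minimum cut capacity equals the max flow.
In the residual graph, reachable from Depot: {Depot, A}.
Min-cut edges: Depot→B (4), A→C (4); capacity 4 + 4 = 8.

8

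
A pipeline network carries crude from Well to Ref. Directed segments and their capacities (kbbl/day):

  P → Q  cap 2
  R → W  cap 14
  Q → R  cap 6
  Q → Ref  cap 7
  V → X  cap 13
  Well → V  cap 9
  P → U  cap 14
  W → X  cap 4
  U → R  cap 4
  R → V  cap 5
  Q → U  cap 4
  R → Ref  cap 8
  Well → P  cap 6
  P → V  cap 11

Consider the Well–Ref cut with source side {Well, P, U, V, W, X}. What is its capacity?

6

Edges leaving {Well, P, U, V, W, X}: P→Q (2), U→R (4).
Cut capacity = 2 + 4 = 6.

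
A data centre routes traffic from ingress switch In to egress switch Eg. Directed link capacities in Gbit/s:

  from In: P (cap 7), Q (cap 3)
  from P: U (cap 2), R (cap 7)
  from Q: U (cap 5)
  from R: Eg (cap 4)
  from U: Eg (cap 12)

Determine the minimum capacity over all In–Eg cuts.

Augment In→P→R→Eg: bottleneck 4, flow now 4.
Augment In→P→U→Eg: bottleneck 2, flow now 6.
Augment In→Q→U→Eg: bottleneck 3, flow now 9.
No augmenting path remains; maximum flow = 9.
By max-flow min-cut, the minimum cut capacity equals the max flow.
In the residual graph, reachable from In: {In, P, R}.
Min-cut edges: In→Q (3), P→U (2), R→Eg (4); capacity 3 + 2 + 4 = 9.

9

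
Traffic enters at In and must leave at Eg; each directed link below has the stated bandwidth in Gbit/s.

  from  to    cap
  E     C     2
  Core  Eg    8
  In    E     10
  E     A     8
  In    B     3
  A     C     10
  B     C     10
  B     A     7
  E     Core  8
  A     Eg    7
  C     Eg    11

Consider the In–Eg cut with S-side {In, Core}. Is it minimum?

No — its capacity is 21, but the minimum cut has capacity 13.

Given cut capacity: 10 + 3 + 8 = 21.
Augment In→E→Core→Eg: bottleneck 8, flow now 8.
Augment In→E→A→Eg: bottleneck 2, flow now 10.
Augment In→B→A→Eg: bottleneck 3, flow now 13.
No augmenting path remains; maximum flow = 13.
In the residual graph, reachable from In: {In}.
Min-cut edges: In→E (10), In→B (3); capacity 10 + 3 = 13.
Cut capacity 21 exceeds the max flow 13, so it is not minimum.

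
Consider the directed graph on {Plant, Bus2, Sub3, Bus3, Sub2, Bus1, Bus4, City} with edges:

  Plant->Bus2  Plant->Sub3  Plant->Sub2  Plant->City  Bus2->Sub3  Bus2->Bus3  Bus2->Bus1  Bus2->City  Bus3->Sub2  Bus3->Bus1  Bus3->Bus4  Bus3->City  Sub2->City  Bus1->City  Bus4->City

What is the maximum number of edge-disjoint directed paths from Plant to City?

Assign every edge capacity 1; by Menger, the answer equals the max flow.
Path Plant→City (+1); total 1.
Path Plant→Bus2→City (+1); total 2.
Path Plant→Sub2→City (+1); total 3.
No residual Plant→City path; max flow = 3.
Certifying cut of size 3: {Plant→Bus2, Plant→City, Plant→Sub2}.

3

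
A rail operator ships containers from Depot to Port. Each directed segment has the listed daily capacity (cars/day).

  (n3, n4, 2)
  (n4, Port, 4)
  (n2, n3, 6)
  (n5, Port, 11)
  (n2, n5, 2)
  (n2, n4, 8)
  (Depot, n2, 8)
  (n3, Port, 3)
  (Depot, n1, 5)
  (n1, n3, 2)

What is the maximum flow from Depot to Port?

9

Augment Depot→n1→n3→Port: bottleneck 2, flow now 2.
Augment Depot→n2→n3→Port: bottleneck 1, flow now 3.
Augment Depot→n2→n4→Port: bottleneck 4, flow now 7.
Augment Depot→n2→n5→Port: bottleneck 2, flow now 9.
No augmenting path remains; maximum flow = 9.
In the residual graph, reachable from Depot: {Depot, n1, n2, n3, n4}.
Min-cut edges: n2→n5 (2), n3→Port (3), n4→Port (4); capacity 2 + 3 + 4 = 9.
This cut is saturated, so no flow can exceed 9.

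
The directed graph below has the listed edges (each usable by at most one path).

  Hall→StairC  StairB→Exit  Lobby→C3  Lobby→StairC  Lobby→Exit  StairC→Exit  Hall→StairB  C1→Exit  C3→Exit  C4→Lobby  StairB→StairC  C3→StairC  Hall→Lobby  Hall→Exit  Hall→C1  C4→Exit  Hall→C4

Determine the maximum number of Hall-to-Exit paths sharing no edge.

Assign every edge capacity 1; by Menger, the answer equals the max flow.
Path Hall→Exit (+1); total 1.
Path Hall→Lobby→Exit (+1); total 2.
Path Hall→StairB→Exit (+1); total 3.
Path Hall→C1→Exit (+1); total 4.
Path Hall→StairC→Exit (+1); total 5.
Path Hall→C4→Exit (+1); total 6.
No residual Hall→Exit path; max flow = 6.
Certifying cut of size 6: {Hall→C1, Hall→C4, Hall→Exit, Hall→Lobby, Hall→StairB, Hall→StairC}.

6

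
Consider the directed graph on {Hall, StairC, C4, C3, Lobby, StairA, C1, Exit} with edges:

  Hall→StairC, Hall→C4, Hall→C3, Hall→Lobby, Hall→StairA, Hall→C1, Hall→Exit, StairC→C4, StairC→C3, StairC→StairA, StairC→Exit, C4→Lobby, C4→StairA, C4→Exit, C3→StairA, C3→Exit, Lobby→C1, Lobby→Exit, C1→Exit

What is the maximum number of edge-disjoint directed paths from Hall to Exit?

6

Assign every edge capacity 1; by Menger, the answer equals the max flow.
Path Hall→Exit (+1); total 1.
Path Hall→StairC→Exit (+1); total 2.
Path Hall→C4→Exit (+1); total 3.
Path Hall→C3→Exit (+1); total 4.
Path Hall→Lobby→Exit (+1); total 5.
Path Hall→C1→Exit (+1); total 6.
No residual Hall→Exit path; max flow = 6.
Certifying cut of size 6: {Hall→C1, Hall→C3, Hall→C4, Hall→Exit, Hall→Lobby, Hall→StairC}.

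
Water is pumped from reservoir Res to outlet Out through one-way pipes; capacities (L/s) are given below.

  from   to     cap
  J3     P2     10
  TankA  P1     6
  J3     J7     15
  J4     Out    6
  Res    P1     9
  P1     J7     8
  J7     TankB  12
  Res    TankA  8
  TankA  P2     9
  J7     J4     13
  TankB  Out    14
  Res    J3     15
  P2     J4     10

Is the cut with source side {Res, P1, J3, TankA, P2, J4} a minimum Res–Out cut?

No — its capacity is 29, but the minimum cut has capacity 18.

Given cut capacity: 8 + 15 + 6 = 29.
Augment Res→P1→J7→J4→Out: bottleneck 6, flow now 6.
Augment Res→P1→J7→TankB→Out: bottleneck 2, flow now 8.
Augment Res→J3→J7→TankB→Out: bottleneck 10, flow now 18.
No augmenting path remains; maximum flow = 18.
In the residual graph, reachable from Res: {Res, P1, J3, TankA, J7, P2, J4}.
Min-cut edges: J7→TankB (12), J4→Out (6); capacity 12 + 6 = 18.
Cut capacity 29 exceeds the max flow 18, so it is not minimum.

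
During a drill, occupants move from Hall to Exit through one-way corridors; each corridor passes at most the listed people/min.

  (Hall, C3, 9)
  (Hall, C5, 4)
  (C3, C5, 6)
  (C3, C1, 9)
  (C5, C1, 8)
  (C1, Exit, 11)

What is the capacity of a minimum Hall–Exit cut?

11

Augment Hall→C3→C1→Exit: bottleneck 9, flow now 9.
Augment Hall→C5→C1→Exit: bottleneck 2, flow now 11.
No augmenting path remains; maximum flow = 11.
By max-flow min-cut, the minimum cut capacity equals the max flow.
In the residual graph, reachable from Hall: {Hall, C3, C5, C1}.
Min-cut edges: C1→Exit (11); capacity 11 = 11.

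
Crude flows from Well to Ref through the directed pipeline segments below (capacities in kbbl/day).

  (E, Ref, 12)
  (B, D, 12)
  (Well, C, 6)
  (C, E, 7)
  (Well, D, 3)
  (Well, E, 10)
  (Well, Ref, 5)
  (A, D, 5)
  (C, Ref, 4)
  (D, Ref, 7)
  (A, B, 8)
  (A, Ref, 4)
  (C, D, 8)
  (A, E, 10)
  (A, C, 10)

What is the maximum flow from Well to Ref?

24

Augment Well→Ref: bottleneck 5, flow now 5.
Augment Well→C→Ref: bottleneck 4, flow now 9.
Augment Well→D→Ref: bottleneck 3, flow now 12.
Augment Well→E→Ref: bottleneck 10, flow now 22.
Augment Well→C→D→Ref: bottleneck 2, flow now 24.
No augmenting path remains; maximum flow = 24.
In the residual graph, reachable from Well: {Well}.
Min-cut edges: Well→C (6), Well→D (3), Well→E (10), Well→Ref (5); capacity 6 + 3 + 10 + 5 = 24.
This cut is saturated, so no flow can exceed 24.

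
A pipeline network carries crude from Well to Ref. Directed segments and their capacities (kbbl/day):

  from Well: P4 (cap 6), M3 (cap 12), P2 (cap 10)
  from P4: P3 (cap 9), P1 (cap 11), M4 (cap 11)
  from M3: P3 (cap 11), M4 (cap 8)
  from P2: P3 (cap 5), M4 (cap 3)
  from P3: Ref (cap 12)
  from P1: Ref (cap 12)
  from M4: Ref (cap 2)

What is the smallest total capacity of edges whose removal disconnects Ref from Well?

20

Augment Well→P4→P3→Ref: bottleneck 6, flow now 6.
Augment Well→M3→P3→Ref: bottleneck 6, flow now 12.
Augment Well→M3→M4→Ref: bottleneck 2, flow now 14.
Augment Well→M3→P3→P4→P1→Ref: bottleneck 4, flow now 18. (uses reverse residual edge)
Augment Well→P2→P3→P4→P1→Ref: bottleneck 2, flow now 20. (uses reverse residual edge)
No augmenting path remains; maximum flow = 20.
By max-flow min-cut, the minimum cut capacity equals the max flow.
In the residual graph, reachable from Well: {Well, M3, P2, P3, M4}.
Min-cut edges: Well→P4 (6), P3→Ref (12), M4→Ref (2); capacity 6 + 12 + 2 = 20.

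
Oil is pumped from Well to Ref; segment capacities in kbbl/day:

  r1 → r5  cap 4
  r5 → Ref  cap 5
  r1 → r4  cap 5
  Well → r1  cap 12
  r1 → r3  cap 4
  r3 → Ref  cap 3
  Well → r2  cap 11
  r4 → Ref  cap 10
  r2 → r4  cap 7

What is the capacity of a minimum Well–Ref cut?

Augment Well→r1→r3→Ref: bottleneck 3, flow now 3.
Augment Well→r1→r4→Ref: bottleneck 5, flow now 8.
Augment Well→r1→r5→Ref: bottleneck 4, flow now 12.
Augment Well→r2→r4→Ref: bottleneck 5, flow now 17.
No augmenting path remains; maximum flow = 17.
By max-flow min-cut, the minimum cut capacity equals the max flow.
In the residual graph, reachable from Well: {Well, r1, r2, r3, r4}.
Min-cut edges: r1→r5 (4), r3→Ref (3), r4→Ref (10); capacity 4 + 3 + 10 = 17.

17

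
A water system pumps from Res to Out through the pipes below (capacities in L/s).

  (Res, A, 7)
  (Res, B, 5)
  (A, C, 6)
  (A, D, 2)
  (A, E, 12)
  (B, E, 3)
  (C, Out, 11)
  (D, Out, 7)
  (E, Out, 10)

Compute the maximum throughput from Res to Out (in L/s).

10

Augment Res→A→C→Out: bottleneck 6, flow now 6.
Augment Res→A→D→Out: bottleneck 1, flow now 7.
Augment Res→B→E→Out: bottleneck 3, flow now 10.
No augmenting path remains; maximum flow = 10.
In the residual graph, reachable from Res: {Res, B}.
Min-cut edges: Res→A (7), B→E (3); capacity 7 + 3 = 10.
This cut is saturated, so no flow can exceed 10.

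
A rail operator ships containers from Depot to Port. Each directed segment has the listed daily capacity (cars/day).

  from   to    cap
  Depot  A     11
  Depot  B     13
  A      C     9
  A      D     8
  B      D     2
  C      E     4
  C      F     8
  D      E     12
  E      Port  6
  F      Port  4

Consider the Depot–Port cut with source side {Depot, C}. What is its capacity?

36

Edges leaving {Depot, C}: Depot→A (11), Depot→B (13), C→E (4), C→F (8).
Cut capacity = 11 + 13 + 4 + 8 = 36.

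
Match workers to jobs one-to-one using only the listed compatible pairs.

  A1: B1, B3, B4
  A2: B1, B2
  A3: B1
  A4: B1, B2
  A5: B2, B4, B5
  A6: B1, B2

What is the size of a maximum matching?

Unit-capacity flow: source→left, listed edges, right→sink; max matching = max flow.
Augmenting path A1→B1 (+1); matched 1.
Augmenting path A2→B2 (+1); matched 2.
Augmenting path A5→B4 (+1); matched 3.
Augmenting path A3→B1→A1→B3 (+1); matched 4.
No augmenting path remains; maximum matching = 4.
König certificate: {A1, A5, B1, B2} is a vertex cover of size 4 (every listed pair touches it), so no matching can be larger.

4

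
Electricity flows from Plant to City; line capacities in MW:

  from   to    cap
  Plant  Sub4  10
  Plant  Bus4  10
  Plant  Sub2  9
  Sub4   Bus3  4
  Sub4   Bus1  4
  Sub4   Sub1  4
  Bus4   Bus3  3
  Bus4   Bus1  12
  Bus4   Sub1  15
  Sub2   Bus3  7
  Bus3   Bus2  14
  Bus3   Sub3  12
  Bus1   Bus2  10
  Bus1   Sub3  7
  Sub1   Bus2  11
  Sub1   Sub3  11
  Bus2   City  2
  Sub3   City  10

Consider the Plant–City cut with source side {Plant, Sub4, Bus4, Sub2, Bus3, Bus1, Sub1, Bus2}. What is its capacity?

32

Edges leaving {Plant, Sub4, Bus4, Sub2, Bus3, Bus1, Sub1, Bus2}: Bus3→Sub3 (12), Bus1→Sub3 (7), Sub1→Sub3 (11), Bus2→City (2).
Cut capacity = 12 + 7 + 11 + 2 = 32.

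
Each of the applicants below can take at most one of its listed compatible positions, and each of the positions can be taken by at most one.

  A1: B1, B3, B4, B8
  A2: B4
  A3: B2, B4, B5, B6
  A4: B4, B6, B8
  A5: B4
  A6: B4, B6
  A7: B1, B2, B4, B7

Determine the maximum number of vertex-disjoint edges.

6

Unit-capacity flow: source→left, listed edges, right→sink; max matching = max flow.
Augmenting path A1→B1 (+1); matched 1.
Augmenting path A2→B4 (+1); matched 2.
Augmenting path A3→B2 (+1); matched 3.
Augmenting path A4→B6 (+1); matched 4.
Augmenting path A7→B7 (+1); matched 5.
Augmenting path A6→B6→A4→B8 (+1); matched 6.
No augmenting path remains; maximum matching = 6.
König certificate: {A1, A3, A4, A6, A7, B4} is a vertex cover of size 6 (every listed pair touches it), so no matching can be larger.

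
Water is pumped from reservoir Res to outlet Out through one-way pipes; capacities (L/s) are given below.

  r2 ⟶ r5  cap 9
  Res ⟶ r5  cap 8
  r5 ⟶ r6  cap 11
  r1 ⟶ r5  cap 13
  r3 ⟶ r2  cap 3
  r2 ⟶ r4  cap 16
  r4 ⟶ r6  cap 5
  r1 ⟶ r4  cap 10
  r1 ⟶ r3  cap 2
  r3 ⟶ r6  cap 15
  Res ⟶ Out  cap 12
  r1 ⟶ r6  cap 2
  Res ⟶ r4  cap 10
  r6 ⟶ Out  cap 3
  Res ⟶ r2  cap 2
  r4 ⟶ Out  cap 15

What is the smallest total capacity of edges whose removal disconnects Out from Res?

27

Augment Res→Out: bottleneck 12, flow now 12.
Augment Res→r4→Out: bottleneck 10, flow now 22.
Augment Res→r2→r4→Out: bottleneck 2, flow now 24.
Augment Res→r5→r6→Out: bottleneck 3, flow now 27.
No augmenting path remains; maximum flow = 27.
By max-flow min-cut, the minimum cut capacity equals the max flow.
In the residual graph, reachable from Res: {Res, r5, r6}.
Min-cut edges: Res→r2 (2), Res→r4 (10), Res→Out (12), r6→Out (3); capacity 2 + 10 + 12 + 3 = 27.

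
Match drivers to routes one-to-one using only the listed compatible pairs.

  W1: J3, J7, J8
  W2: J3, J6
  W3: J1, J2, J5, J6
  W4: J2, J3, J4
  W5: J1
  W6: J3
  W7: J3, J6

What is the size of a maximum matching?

6

Unit-capacity flow: source→left, listed edges, right→sink; max matching = max flow.
Augmenting path W1→J3 (+1); matched 1.
Augmenting path W2→J6 (+1); matched 2.
Augmenting path W3→J1 (+1); matched 3.
Augmenting path W4→J2 (+1); matched 4.
Augmenting path W5→J1→W3→J5 (+1); matched 5.
Augmenting path W6→J3→W1→J7 (+1); matched 6.
No augmenting path remains; maximum matching = 6.
König certificate: {W1, W3, W4, W5, J3, J6} is a vertex cover of size 6 (every listed pair touches it), so no matching can be larger.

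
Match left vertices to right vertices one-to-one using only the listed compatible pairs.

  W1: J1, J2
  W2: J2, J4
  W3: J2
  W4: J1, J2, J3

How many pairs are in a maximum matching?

4

Unit-capacity flow: source→left, listed edges, right→sink; max matching = max flow.
Augmenting path W1→J1 (+1); matched 1.
Augmenting path W2→J2 (+1); matched 2.
Augmenting path W4→J3 (+1); matched 3.
Augmenting path W3→J2→W2→J4 (+1); matched 4.
No augmenting path remains; maximum matching = 4.
König certificate: {W1, W2, W3, W4} is a vertex cover of size 4 (every listed pair touches it), so no matching can be larger.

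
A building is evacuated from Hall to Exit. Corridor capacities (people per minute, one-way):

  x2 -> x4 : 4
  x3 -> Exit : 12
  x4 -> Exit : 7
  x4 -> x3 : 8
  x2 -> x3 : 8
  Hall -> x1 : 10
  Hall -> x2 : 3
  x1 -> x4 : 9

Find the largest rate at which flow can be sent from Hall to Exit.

12

Augment Hall→x1→x4→Exit: bottleneck 7, flow now 7.
Augment Hall→x2→x3→Exit: bottleneck 3, flow now 10.
Augment Hall→x1→x4→x3→Exit: bottleneck 2, flow now 12.
No augmenting path remains; maximum flow = 12.
In the residual graph, reachable from Hall: {Hall, x1}.
Min-cut edges: Hall→x2 (3), x1→x4 (9); capacity 3 + 9 = 12.
This cut is saturated, so no flow can exceed 12.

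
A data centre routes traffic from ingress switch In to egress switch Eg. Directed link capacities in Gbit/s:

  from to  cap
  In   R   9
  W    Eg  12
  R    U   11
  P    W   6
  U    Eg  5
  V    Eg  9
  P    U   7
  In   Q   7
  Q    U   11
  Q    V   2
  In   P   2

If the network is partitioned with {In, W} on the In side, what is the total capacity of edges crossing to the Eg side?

Edges leaving {In, W}: In→P (2), In→Q (7), In→R (9), W→Eg (12).
Cut capacity = 2 + 7 + 9 + 12 = 30.

30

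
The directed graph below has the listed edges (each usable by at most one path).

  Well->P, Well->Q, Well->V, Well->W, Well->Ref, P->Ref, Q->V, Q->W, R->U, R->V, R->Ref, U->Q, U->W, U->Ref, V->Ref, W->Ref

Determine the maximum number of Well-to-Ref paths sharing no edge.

Assign every edge capacity 1; by Menger, the answer equals the max flow.
Path Well→Ref (+1); total 1.
Path Well→P→Ref (+1); total 2.
Path Well→V→Ref (+1); total 3.
Path Well→W→Ref (+1); total 4.
No residual Well→Ref path; max flow = 4.
Certifying cut of size 4: {V→Ref, W→Ref, Well→P, Well→Ref}.

4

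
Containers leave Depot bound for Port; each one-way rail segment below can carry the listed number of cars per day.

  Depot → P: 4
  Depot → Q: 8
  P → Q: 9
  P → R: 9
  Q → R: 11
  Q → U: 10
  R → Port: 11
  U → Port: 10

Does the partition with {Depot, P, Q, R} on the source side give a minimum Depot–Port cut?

No — its capacity is 21, but the minimum cut has capacity 12.

Given cut capacity: 10 + 11 = 21.
Augment Depot→P→R→Port: bottleneck 4, flow now 4.
Augment Depot→Q→R→Port: bottleneck 7, flow now 11.
Augment Depot→Q→U→Port: bottleneck 1, flow now 12.
No augmenting path remains; maximum flow = 12.
In the residual graph, reachable from Depot: {Depot}.
Min-cut edges: Depot→P (4), Depot→Q (8); capacity 4 + 8 = 12.
Cut capacity 21 exceeds the max flow 12, so it is not minimum.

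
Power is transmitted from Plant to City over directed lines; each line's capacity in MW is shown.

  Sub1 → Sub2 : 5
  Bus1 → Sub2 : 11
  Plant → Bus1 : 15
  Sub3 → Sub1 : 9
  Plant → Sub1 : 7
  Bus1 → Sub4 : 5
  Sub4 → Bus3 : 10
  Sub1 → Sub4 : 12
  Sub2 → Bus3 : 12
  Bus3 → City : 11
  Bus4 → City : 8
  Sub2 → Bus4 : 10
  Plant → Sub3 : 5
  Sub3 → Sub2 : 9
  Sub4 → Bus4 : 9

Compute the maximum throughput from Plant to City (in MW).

Augment Plant→Bus1→Sub2→Bus4→City: bottleneck 8, flow now 8.
Augment Plant→Bus1→Sub2→Bus3→City: bottleneck 3, flow now 11.
Augment Plant→Bus1→Sub4→Bus3→City: bottleneck 4, flow now 15.
Augment Plant→Sub1→Sub2→Bus3→City: bottleneck 4, flow now 19.
No augmenting path remains; maximum flow = 19.
In the residual graph, reachable from Plant: {Plant, Bus1, Sub1, Sub3, Sub2, Sub4, Bus4, Bus3}.
Min-cut edges: Bus4→City (8), Bus3→City (11); capacity 8 + 11 = 19.
This cut is saturated, so no flow can exceed 19.

19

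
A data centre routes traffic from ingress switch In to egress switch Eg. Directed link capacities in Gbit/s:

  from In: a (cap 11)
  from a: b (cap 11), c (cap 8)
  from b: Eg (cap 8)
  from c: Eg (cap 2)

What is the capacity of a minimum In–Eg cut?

Augment In→a→b→Eg: bottleneck 8, flow now 8.
Augment In→a→c→Eg: bottleneck 2, flow now 10.
No augmenting path remains; maximum flow = 10.
By max-flow min-cut, the minimum cut capacity equals the max flow.
In the residual graph, reachable from In: {In, a, b, c}.
Min-cut edges: b→Eg (8), c→Eg (2); capacity 8 + 2 = 10.

10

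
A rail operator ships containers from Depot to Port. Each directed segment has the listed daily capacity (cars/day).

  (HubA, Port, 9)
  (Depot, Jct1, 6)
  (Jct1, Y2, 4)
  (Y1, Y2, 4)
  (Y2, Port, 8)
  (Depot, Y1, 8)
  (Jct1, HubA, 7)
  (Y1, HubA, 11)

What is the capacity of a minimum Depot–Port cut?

Augment Depot→Y1→HubA→Port: bottleneck 8, flow now 8.
Augment Depot→Jct1→HubA→Port: bottleneck 1, flow now 9.
Augment Depot→Jct1→Y2→Port: bottleneck 4, flow now 13.
Augment Depot→Jct1→HubA→Y1→Y2→Port: bottleneck 1, flow now 14. (uses reverse residual edge)
No augmenting path remains; maximum flow = 14.
By max-flow min-cut, the minimum cut capacity equals the max flow.
In the residual graph, reachable from Depot: {Depot}.
Min-cut edges: Depot→Y1 (8), Depot→Jct1 (6); capacity 8 + 6 = 14.

14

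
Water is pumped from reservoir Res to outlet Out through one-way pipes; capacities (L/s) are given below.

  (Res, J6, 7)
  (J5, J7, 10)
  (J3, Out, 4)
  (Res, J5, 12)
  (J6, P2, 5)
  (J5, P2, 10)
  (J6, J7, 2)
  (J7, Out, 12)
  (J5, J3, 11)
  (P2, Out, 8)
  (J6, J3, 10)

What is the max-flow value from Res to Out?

Augment Res→J6→P2→Out: bottleneck 5, flow now 5.
Augment Res→J6→J3→Out: bottleneck 2, flow now 7.
Augment Res→J5→P2→Out: bottleneck 3, flow now 10.
Augment Res→J5→J3→Out: bottleneck 2, flow now 12.
Augment Res→J5→J7→Out: bottleneck 7, flow now 19.
No augmenting path remains; maximum flow = 19.
In the residual graph, reachable from Res: {Res}.
Min-cut edges: Res→J6 (7), Res→J5 (12); capacity 7 + 12 = 19.
This cut is saturated, so no flow can exceed 19.

19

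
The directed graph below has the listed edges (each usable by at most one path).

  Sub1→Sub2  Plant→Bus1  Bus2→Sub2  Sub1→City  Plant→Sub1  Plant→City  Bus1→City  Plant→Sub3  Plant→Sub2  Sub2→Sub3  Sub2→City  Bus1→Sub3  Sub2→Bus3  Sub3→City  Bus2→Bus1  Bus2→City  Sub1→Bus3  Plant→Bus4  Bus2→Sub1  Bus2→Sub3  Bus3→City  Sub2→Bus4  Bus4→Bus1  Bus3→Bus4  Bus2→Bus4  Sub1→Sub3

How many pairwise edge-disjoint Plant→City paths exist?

Assign every edge capacity 1; by Menger, the answer equals the max flow.
Path Plant→City (+1); total 1.
Path Plant→Sub2→City (+1); total 2.
Path Plant→Sub1→City (+1); total 3.
Path Plant→Bus1→City (+1); total 4.
Path Plant→Sub3→City (+1); total 5.
No residual Plant→City path; max flow = 5.
Certifying cut of size 5: {Bus1→City, Plant→City, Plant→Sub1, Plant→Sub2, Sub3→City}.

5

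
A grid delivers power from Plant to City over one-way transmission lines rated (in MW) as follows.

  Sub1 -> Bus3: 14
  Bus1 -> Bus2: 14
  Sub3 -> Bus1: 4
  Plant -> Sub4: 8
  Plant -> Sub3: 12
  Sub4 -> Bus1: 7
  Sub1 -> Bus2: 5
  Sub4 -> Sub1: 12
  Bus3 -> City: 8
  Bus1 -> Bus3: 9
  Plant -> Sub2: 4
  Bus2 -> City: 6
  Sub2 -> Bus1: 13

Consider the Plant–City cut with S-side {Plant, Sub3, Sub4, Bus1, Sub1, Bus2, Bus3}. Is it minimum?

Given cut capacity: 4 + 6 + 8 = 18.
Augment Plant→Sub3→Bus1→Bus2→City: bottleneck 4, flow now 4.
Augment Plant→Sub4→Bus1→Bus2→City: bottleneck 2, flow now 6.
Augment Plant→Sub4→Bus1→Bus3→City: bottleneck 5, flow now 11.
Augment Plant→Sub4→Sub1→Bus3→City: bottleneck 1, flow now 12.
Augment Plant→Sub2→Bus1→Bus3→City: bottleneck 2, flow now 14.
No augmenting path remains; maximum flow = 14.
In the residual graph, reachable from Plant: {Plant, Sub3, Sub4, Sub2, Bus1, Sub1, Bus2, Bus3}.
Min-cut edges: Bus2→City (6), Bus3→City (8); capacity 6 + 8 = 14.
Cut capacity 18 exceeds the max flow 14, so it is not minimum.

No — its capacity is 18, but the minimum cut has capacity 14.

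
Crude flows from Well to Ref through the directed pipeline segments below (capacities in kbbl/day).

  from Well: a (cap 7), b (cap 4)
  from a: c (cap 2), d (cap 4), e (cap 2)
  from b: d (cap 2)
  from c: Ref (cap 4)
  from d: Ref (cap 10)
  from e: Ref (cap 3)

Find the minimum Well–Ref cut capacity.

9

Augment Well→a→c→Ref: bottleneck 2, flow now 2.
Augment Well→a→d→Ref: bottleneck 4, flow now 6.
Augment Well→a→e→Ref: bottleneck 1, flow now 7.
Augment Well→b→d→Ref: bottleneck 2, flow now 9.
No augmenting path remains; maximum flow = 9.
By max-flow min-cut, the minimum cut capacity equals the max flow.
In the residual graph, reachable from Well: {Well, b}.
Min-cut edges: Well→a (7), b→d (2); capacity 7 + 2 = 9.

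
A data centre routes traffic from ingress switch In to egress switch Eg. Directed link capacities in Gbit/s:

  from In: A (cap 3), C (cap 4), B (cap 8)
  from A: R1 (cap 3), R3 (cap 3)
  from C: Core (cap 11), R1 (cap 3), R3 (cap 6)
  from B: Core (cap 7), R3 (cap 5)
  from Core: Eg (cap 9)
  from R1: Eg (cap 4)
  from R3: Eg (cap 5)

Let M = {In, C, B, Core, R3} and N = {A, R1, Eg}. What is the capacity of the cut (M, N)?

Edges leaving {In, C, B, Core, R3}: In→A (3), C→R1 (3), Core→Eg (9), R3→Eg (5).
Cut capacity = 3 + 3 + 9 + 5 = 20.

20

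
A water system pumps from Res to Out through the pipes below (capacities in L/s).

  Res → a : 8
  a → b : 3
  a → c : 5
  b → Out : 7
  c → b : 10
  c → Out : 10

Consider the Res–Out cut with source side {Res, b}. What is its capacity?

Edges leaving {Res, b}: Res→a (8), b→Out (7).
Cut capacity = 8 + 7 = 15.

15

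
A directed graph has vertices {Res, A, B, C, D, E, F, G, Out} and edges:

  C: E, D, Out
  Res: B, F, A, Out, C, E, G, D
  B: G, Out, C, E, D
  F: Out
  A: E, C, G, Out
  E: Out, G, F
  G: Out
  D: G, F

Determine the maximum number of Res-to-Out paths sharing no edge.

Assign every edge capacity 1; by Menger, the answer equals the max flow.
Path Res→Out (+1); total 1.
Path Res→A→Out (+1); total 2.
Path Res→B→Out (+1); total 3.
Path Res→C→Out (+1); total 4.
Path Res→E→Out (+1); total 5.
Path Res→F→Out (+1); total 6.
Path Res→G→Out (+1); total 7.
No residual Res→Out path; max flow = 7.
Certifying cut of size 7: {F→Out, G→Out, Res→A, Res→B, Res→C, Res→E, Res→Out}.

7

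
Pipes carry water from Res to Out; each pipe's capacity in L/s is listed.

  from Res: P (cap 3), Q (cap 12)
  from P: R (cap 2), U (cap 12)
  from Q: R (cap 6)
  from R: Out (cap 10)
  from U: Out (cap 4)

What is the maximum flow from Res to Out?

9

Augment Res→P→R→Out: bottleneck 2, flow now 2.
Augment Res→P→U→Out: bottleneck 1, flow now 3.
Augment Res→Q→R→Out: bottleneck 6, flow now 9.
No augmenting path remains; maximum flow = 9.
In the residual graph, reachable from Res: {Res, Q}.
Min-cut edges: Res→P (3), Q→R (6); capacity 3 + 6 = 9.
This cut is saturated, so no flow can exceed 9.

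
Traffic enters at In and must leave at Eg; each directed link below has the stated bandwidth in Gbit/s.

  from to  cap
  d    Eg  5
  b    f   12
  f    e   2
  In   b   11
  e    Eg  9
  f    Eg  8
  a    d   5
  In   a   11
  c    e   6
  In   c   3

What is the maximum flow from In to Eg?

Augment In→a→d→Eg: bottleneck 5, flow now 5.
Augment In→b→f→Eg: bottleneck 8, flow now 13.
Augment In→c→e→Eg: bottleneck 3, flow now 16.
Augment In→b→f→e→Eg: bottleneck 2, flow now 18.
No augmenting path remains; maximum flow = 18.
In the residual graph, reachable from In: {In, a, b, f}.
Min-cut edges: In→c (3), a→d (5), f→e (2), f→Eg (8); capacity 3 + 5 + 2 + 8 = 18.
This cut is saturated, so no flow can exceed 18.

18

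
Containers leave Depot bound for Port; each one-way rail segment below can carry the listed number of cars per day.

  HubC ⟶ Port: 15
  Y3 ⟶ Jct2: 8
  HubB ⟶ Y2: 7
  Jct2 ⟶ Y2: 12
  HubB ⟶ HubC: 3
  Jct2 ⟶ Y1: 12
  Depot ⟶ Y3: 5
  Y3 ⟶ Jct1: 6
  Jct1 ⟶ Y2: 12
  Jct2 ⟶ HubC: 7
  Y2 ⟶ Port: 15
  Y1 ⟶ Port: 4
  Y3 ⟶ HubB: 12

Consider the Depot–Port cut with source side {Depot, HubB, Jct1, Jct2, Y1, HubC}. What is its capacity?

55

Edges leaving {Depot, HubB, Jct1, Jct2, Y1, HubC}: Depot→Y3 (5), HubB→Y2 (7), Jct1→Y2 (12), Jct2→Y2 (12), Y1→Port (4), HubC→Port (15).
Cut capacity = 5 + 7 + 12 + 12 + 4 + 15 = 55.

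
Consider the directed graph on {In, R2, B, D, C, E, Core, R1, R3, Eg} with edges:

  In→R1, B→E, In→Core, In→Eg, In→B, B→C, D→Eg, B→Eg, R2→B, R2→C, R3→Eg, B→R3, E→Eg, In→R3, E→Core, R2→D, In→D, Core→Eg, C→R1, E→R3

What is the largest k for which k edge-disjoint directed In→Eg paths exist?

5

Assign every edge capacity 1; by Menger, the answer equals the max flow.
Path In→Eg (+1); total 1.
Path In→B→Eg (+1); total 2.
Path In→D→Eg (+1); total 3.
Path In→Core→Eg (+1); total 4.
Path In→R3→Eg (+1); total 5.
No residual In→Eg path; max flow = 5.
Certifying cut of size 5: {In→B, In→Core, In→D, In→Eg, In→R3}.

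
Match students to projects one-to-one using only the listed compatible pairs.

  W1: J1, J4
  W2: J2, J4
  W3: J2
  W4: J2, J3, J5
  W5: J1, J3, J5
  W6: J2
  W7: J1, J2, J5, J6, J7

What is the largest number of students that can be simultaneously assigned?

6

Unit-capacity flow: source→left, listed edges, right→sink; max matching = max flow.
Augmenting path W1→J1 (+1); matched 1.
Augmenting path W2→J2 (+1); matched 2.
Augmenting path W4→J3 (+1); matched 3.
Augmenting path W5→J5 (+1); matched 4.
Augmenting path W7→J6 (+1); matched 5.
Augmenting path W3→J2→W2→J4 (+1); matched 6.
No augmenting path remains; maximum matching = 6.
König certificate: {W1, W2, W4, W5, W7, J2} is a vertex cover of size 6 (every listed pair touches it), so no matching can be larger.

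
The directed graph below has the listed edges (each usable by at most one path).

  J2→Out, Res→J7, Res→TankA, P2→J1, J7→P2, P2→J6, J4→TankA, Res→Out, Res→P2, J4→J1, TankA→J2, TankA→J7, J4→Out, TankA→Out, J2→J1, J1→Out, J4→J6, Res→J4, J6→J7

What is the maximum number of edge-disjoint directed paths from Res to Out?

Assign every edge capacity 1; by Menger, the answer equals the max flow.
Path Res→Out (+1); total 1.
Path Res→TankA→Out (+1); total 2.
Path Res→J4→Out (+1); total 3.
Path Res→P2→J1→Out (+1); total 4.
No residual Res→Out path; max flow = 4.
Certifying cut of size 4: {P2→J1, Res→J4, Res→Out, Res→TankA}.

4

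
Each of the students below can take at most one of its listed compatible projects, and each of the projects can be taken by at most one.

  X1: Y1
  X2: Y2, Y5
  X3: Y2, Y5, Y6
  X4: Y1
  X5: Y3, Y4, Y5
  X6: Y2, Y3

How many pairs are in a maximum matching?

Unit-capacity flow: source→left, listed edges, right→sink; max matching = max flow.
Augmenting path X1→Y1 (+1); matched 1.
Augmenting path X2→Y2 (+1); matched 2.
Augmenting path X3→Y5 (+1); matched 3.
Augmenting path X5→Y3 (+1); matched 4.
Augmenting path X6→Y3→X5→Y4 (+1); matched 5.
No augmenting path remains; maximum matching = 5.
König certificate: {X2, X3, X5, X6, Y1} is a vertex cover of size 5 (every listed pair touches it), so no matching can be larger.

5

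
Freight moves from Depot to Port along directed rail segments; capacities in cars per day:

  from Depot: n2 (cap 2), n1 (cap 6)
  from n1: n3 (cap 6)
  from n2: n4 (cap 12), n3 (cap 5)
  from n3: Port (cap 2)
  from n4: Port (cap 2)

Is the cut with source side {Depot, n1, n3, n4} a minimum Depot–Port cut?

No — its capacity is 6, but the minimum cut has capacity 4.

Given cut capacity: 2 + 2 + 2 = 6.
Augment Depot→n1→n3→Port: bottleneck 2, flow now 2.
Augment Depot→n2→n4→Port: bottleneck 2, flow now 4.
No augmenting path remains; maximum flow = 4.
In the residual graph, reachable from Depot: {Depot, n1, n3}.
Min-cut edges: Depot→n2 (2), n3→Port (2); capacity 2 + 2 = 4.
Cut capacity 6 exceeds the max flow 4, so it is not minimum.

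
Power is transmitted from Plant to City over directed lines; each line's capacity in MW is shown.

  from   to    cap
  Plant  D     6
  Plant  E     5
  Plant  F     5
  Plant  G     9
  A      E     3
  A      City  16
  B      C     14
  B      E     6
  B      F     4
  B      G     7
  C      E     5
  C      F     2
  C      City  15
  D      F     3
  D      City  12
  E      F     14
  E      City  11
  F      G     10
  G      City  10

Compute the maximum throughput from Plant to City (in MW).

Augment Plant→D→City: bottleneck 6, flow now 6.
Augment Plant→E→City: bottleneck 5, flow now 11.
Augment Plant→G→City: bottleneck 9, flow now 20.
Augment Plant→F→G→City: bottleneck 1, flow now 21.
No augmenting path remains; maximum flow = 21.
In the residual graph, reachable from Plant: {Plant, F, G}.
Min-cut edges: Plant→D (6), Plant→E (5), G→City (10); capacity 6 + 5 + 10 = 21.
This cut is saturated, so no flow can exceed 21.

21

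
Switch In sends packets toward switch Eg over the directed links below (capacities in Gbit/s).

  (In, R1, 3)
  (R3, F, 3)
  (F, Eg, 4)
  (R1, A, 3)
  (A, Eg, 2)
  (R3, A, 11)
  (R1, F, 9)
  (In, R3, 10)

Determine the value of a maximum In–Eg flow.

Augment In→R3→A→Eg: bottleneck 2, flow now 2.
Augment In→R3→F→Eg: bottleneck 3, flow now 5.
Augment In→R1→F→Eg: bottleneck 1, flow now 6.
No augmenting path remains; maximum flow = 6.
In the residual graph, reachable from In: {In, R3, R1, A, F}.
Min-cut edges: A→Eg (2), F→Eg (4); capacity 2 + 4 = 6.
This cut is saturated, so no flow can exceed 6.

6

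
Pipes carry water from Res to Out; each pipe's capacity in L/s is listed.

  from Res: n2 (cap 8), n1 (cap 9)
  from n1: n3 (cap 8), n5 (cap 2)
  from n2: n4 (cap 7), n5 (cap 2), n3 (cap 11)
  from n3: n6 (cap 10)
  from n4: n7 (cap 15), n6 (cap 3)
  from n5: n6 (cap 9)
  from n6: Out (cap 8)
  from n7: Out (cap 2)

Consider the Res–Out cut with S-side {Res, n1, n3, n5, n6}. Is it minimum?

No — its capacity is 16, but the minimum cut has capacity 10.

Given cut capacity: 8 + 8 = 16.
Augment Res→n1→n3→n6→Out: bottleneck 8, flow now 8.
Augment Res→n2→n4→n7→Out: bottleneck 2, flow now 10.
No augmenting path remains; maximum flow = 10.
In the residual graph, reachable from Res: {Res, n1, n2, n3, n4, n5, n6, n7}.
Min-cut edges: n6→Out (8), n7→Out (2); capacity 8 + 2 = 10.
Cut capacity 16 exceeds the max flow 10, so it is not minimum.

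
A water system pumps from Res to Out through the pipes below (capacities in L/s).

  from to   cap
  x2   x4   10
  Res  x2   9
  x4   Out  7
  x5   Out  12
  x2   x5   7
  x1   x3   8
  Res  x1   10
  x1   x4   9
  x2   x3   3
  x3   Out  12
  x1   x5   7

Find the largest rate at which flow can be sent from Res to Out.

Augment Res→x1→x3→Out: bottleneck 8, flow now 8.
Augment Res→x1→x4→Out: bottleneck 2, flow now 10.
Augment Res→x2→x3→Out: bottleneck 3, flow now 13.
Augment Res→x2→x4→Out: bottleneck 5, flow now 18.
Augment Res→x2→x5→Out: bottleneck 1, flow now 19.
No augmenting path remains; maximum flow = 19.
In the residual graph, reachable from Res: {Res}.
Min-cut edges: Res→x1 (10), Res→x2 (9); capacity 10 + 9 = 19.
This cut is saturated, so no flow can exceed 19.

19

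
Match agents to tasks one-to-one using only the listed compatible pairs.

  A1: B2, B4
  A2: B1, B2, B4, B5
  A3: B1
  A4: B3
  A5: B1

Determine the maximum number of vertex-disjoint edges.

4

Unit-capacity flow: source→left, listed edges, right→sink; max matching = max flow.
Augmenting path A1→B2 (+1); matched 1.
Augmenting path A2→B1 (+1); matched 2.
Augmenting path A4→B3 (+1); matched 3.
Augmenting path A3→B1→A2→B4 (+1); matched 4.
No augmenting path remains; maximum matching = 4.
König certificate: {A1, A2, A4, B1} is a vertex cover of size 4 (every listed pair touches it), so no matching can be larger.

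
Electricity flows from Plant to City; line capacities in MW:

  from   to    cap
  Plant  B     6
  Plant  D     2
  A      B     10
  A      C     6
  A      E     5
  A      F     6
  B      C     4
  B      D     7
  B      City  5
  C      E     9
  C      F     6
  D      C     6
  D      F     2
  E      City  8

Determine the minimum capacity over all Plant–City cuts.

Augment Plant→B→City: bottleneck 5, flow now 5.
Augment Plant→B→C→E→City: bottleneck 1, flow now 6.
Augment Plant→D→C→E→City: bottleneck 2, flow now 8.
No augmenting path remains; maximum flow = 8.
By max-flow min-cut, the minimum cut capacity equals the max flow.
In the residual graph, reachable from Plant: {Plant}.
Min-cut edges: Plant→B (6), Plant→D (2); capacity 6 + 2 = 8.

8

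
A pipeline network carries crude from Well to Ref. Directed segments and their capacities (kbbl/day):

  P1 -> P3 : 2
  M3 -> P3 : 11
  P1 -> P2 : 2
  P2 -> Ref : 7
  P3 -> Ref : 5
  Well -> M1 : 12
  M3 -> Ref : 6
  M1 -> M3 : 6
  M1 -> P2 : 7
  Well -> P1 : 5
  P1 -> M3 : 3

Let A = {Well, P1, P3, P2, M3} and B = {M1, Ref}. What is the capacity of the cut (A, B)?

30

Edges leaving {Well, P1, P3, P2, M3}: Well→M1 (12), P3→Ref (5), P2→Ref (7), M3→Ref (6).
Cut capacity = 12 + 5 + 7 + 6 = 30.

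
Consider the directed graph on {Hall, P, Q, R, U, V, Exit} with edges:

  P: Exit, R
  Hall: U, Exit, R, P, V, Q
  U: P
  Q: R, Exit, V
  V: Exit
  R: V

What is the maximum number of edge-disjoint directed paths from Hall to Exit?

4

Assign every edge capacity 1; by Menger, the answer equals the max flow.
Path Hall→Exit (+1); total 1.
Path Hall→P→Exit (+1); total 2.
Path Hall→Q→Exit (+1); total 3.
Path Hall→V→Exit (+1); total 4.
No residual Hall→Exit path; max flow = 4.
Certifying cut of size 4: {Hall→Exit, Hall→Q, P→Exit, V→Exit}.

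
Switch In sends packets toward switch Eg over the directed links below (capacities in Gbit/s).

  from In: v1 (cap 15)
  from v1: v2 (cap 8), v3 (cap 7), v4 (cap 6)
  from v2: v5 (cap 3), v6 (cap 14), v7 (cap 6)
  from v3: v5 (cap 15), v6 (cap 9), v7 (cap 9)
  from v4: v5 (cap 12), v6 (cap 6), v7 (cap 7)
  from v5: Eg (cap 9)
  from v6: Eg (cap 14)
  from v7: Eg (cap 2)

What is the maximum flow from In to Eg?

Augment In→v1→v2→v5→Eg: bottleneck 3, flow now 3.
Augment In→v1→v2→v6→Eg: bottleneck 5, flow now 8.
Augment In→v1→v3→v5→Eg: bottleneck 6, flow now 14.
Augment In→v1→v3→v6→Eg: bottleneck 1, flow now 15.
No augmenting path remains; maximum flow = 15.
In the residual graph, reachable from In: {In}.
Min-cut edges: In→v1 (15); capacity 15 = 15.
This cut is saturated, so no flow can exceed 15.

15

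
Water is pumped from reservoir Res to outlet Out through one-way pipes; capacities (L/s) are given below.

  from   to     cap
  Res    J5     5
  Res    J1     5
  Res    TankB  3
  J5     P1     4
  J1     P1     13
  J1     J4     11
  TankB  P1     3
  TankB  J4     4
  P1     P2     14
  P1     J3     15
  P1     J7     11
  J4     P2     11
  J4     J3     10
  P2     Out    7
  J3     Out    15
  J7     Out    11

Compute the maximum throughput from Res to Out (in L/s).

Augment Res→J5→P1→P2→Out: bottleneck 4, flow now 4.
Augment Res→J1→P1→P2→Out: bottleneck 3, flow now 7.
Augment Res→J1→P1→J3→Out: bottleneck 2, flow now 9.
Augment Res→TankB→P1→J3→Out: bottleneck 3, flow now 12.
No augmenting path remains; maximum flow = 12.
In the residual graph, reachable from Res: {Res, J5}.
Min-cut edges: Res→J1 (5), Res→TankB (3), J5→P1 (4); capacity 5 + 3 + 4 = 12.
This cut is saturated, so no flow can exceed 12.

12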